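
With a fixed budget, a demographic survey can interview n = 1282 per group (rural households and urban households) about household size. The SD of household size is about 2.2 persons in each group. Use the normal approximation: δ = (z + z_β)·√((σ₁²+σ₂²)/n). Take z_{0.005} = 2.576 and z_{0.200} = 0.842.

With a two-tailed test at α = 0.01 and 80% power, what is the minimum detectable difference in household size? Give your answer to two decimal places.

Minimum detectable difference ≈ 0.30 persons

δ = (z_{α/2} + z_β) · √((σ₁²+σ₂²)/n)
  = (2.576 + 0.842) · √(9.68/1282)
  = 3.418 · √0.00755
  = 3.418 · 0.0869
  = 0.2970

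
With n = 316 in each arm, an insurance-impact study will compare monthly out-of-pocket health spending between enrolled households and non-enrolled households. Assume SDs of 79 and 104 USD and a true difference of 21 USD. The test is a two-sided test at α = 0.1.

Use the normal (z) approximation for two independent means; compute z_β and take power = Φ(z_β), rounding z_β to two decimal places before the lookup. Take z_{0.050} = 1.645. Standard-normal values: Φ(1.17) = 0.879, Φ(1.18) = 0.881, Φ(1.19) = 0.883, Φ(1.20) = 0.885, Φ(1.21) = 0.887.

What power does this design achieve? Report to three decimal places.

z_β = δ·√(n/(σ₁²+σ₂²)) − z_{α/2}
    = 21 · √(316/17057) − 1.645
    = 21 · 0.13611 − 1.645
    = 2.8583 − 1.645 = 1.2133 → 1.21
Power = Φ(1.21) = 0.887.

Power ≈ 0.887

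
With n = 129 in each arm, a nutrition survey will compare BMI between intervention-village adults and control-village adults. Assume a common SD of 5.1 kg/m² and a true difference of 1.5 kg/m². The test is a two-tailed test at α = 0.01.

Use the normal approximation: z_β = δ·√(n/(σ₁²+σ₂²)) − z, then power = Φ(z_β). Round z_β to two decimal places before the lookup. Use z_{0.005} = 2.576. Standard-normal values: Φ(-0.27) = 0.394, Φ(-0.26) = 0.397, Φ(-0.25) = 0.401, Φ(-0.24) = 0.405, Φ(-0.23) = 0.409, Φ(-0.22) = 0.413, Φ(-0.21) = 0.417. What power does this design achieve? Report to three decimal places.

Power ≈ 0.417

z_β = δ·√(n/(σ₁²+σ₂²)) − z_{α/2}
    = 1.5 · √(129/52.02) − 2.576
    = 1.5 · 1.57474 − 2.576
    = 2.3621 − 2.576 = -0.2139 → -0.21
Power = Φ(-0.21) = 0.417.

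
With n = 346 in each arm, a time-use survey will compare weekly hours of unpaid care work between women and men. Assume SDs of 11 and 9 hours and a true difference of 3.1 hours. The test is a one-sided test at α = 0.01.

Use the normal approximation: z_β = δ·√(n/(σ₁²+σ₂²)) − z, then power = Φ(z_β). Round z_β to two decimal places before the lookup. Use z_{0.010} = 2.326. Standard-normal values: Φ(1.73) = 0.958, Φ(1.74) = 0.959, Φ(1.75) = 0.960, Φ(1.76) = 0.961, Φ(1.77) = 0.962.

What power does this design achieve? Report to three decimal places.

z_β = δ·√(n/(σ₁²+σ₂²)) − z_α
    = 3.1 · √(346/202) − 2.326
    = 3.1 · 1.30877 − 2.326
    = 4.0572 − 2.326 = 1.7312 → 1.73
Power = Φ(1.73) = 0.958.

Power ≈ 0.958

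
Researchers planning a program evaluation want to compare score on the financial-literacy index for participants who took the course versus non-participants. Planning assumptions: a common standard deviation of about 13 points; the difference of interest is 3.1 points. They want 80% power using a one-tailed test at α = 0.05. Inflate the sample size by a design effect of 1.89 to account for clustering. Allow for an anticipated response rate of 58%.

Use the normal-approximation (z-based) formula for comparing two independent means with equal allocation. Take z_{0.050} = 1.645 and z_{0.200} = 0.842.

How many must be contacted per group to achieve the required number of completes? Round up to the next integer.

n = (z_α + z_β)² · (σ₁² + σ₂²) / δ²
  = (1.645 + 0.842)² · (2·13² = 338) / 3.1²
  = 6.1852 · 338 / 9.61
  = 217.54
Design effect: 1.89 × 217.54 = 411.16.
Adjust for 58% response: 411.16 / 0.58 = 708.89.
Round up → n = 709 per group.

n = 709 per group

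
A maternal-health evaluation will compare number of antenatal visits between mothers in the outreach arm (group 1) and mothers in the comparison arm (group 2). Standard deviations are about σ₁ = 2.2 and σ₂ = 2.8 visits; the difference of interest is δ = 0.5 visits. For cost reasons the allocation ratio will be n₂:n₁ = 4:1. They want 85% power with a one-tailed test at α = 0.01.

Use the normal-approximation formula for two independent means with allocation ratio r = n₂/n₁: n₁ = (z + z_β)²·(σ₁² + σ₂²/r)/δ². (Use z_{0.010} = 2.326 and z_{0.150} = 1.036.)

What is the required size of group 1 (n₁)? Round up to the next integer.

n₁ = (z_α + z_β)² · (σ₁² + σ₂²/r) / δ²
   = (2.326 + 1.036)² · (2.2² + 2.8²/4) / 0.5²
   = 11.3030 · (4.84 + 1.96) / 0.25
   = 11.3030 · 6.8 / 0.25
   = 307.44
Round up → n₁ = 308; n₂ = r·n₁ = 4 × 308 = 1232.

n₁ = 308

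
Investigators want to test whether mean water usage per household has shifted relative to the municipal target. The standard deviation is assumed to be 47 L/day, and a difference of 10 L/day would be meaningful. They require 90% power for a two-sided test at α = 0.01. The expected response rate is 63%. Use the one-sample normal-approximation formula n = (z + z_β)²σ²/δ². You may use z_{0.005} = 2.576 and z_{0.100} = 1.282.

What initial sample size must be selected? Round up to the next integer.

n = (z_{α/2} + z_β)² · σ² / δ²
  = (2.576 + 1.282)² · 47² / 10²
  = 14.8842 · 2209 / 100
  = 328.79
Adjust for 63% response: 328.79 / 0.63 = 521.89.
Round up → n = 522.

n = 522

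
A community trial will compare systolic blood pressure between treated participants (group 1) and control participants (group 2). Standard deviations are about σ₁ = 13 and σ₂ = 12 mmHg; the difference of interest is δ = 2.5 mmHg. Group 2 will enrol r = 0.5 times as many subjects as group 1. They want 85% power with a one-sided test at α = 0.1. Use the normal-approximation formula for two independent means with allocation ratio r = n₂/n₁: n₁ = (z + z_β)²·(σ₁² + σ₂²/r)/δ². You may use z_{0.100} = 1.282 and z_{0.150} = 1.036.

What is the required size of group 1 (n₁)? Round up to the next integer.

n₁ = 393

n₁ = (z_α + z_β)² · (σ₁² + σ₂²/r) / δ²
   = (1.282 + 1.036)² · (13² + 12²/0.5) / 2.5²
   = 5.3731 · (169 + 288) / 6.25
   = 5.3731 · 457 / 6.25
   = 392.88
Round up → n₁ = 393; n₂ = r·n₁ = 0.5 × 393 = 197.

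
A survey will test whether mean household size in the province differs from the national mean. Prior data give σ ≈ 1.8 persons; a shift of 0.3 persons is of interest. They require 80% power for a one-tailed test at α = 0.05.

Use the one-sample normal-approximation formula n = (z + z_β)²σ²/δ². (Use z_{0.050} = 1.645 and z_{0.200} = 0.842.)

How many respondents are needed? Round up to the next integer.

n = 223

n = (z_α + z_β)² · σ² / δ²
  = (1.645 + 0.842)² · 1.8² / 0.3²
  = 6.1852 · 3.24 / 0.09
  = 222.67
Round up → n = 223.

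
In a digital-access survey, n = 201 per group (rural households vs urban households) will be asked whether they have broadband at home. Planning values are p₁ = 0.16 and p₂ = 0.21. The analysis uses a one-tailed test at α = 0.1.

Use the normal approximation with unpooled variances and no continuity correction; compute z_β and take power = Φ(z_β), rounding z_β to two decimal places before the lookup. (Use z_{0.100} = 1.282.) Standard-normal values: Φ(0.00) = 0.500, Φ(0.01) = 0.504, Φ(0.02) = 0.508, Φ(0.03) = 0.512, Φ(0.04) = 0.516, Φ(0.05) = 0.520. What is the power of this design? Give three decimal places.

Power ≈ 0.504

z_β = |p₁−p₂|·√(n/[p₁q₁+p₂q₂]) − z_α
    = 0.05 · √(201/0.3003) − 1.282
    = 0.05 · 25.8714 − 1.282
    = 1.2936 − 1.282 = 0.0116 → 0.01
Power = Φ(0.01) = 0.504.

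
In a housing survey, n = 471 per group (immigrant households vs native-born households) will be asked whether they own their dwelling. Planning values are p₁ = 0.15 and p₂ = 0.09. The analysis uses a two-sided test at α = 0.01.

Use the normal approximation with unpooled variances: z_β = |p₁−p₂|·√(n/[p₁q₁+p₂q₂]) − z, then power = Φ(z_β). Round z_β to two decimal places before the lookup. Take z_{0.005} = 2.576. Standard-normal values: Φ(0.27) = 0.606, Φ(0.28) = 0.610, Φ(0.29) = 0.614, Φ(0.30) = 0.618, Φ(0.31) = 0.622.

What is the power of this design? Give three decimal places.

Power ≈ 0.606

z_β = |p₁−p₂|·√(n/[p₁q₁+p₂q₂]) − z_{α/2}
    = 0.06 · √(471/0.2094) − 2.576
    = 0.06 · 47.4266 − 2.576
    = 2.8456 − 2.576 = 0.2696 → 0.27
Power = Φ(0.27) = 0.606.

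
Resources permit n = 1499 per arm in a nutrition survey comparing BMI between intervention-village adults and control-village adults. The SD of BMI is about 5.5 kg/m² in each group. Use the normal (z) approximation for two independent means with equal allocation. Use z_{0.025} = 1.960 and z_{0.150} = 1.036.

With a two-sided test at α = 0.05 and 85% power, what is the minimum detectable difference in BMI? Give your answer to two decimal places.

δ = (z_{α/2} + z_β) · √((σ₁²+σ₂²)/n)
  = (1.960 + 1.036) · √(60.5/1499)
  = 2.996 · √0.04036
  = 2.996 · 0.2009
  = 0.6019

Minimum detectable difference ≈ 0.60 kg/m²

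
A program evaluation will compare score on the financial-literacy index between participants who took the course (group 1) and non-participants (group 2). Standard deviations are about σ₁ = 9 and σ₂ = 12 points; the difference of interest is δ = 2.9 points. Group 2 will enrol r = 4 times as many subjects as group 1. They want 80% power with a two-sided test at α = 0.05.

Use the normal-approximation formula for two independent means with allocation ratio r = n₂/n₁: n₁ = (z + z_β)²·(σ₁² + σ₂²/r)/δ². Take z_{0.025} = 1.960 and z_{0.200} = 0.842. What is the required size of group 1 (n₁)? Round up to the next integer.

n₁ = (z_{α/2} + z_β)² · (σ₁² + σ₂²/r) / δ²
   = (1.960 + 0.842)² · (9² + 12²/4) / 2.9²
   = 7.8512 · (81 + 36) / 8.41
   = 7.8512 · 117 / 8.41
   = 109.23
Round up → n₁ = 110; n₂ = r·n₁ = 4 × 110 = 440.

n₁ = 110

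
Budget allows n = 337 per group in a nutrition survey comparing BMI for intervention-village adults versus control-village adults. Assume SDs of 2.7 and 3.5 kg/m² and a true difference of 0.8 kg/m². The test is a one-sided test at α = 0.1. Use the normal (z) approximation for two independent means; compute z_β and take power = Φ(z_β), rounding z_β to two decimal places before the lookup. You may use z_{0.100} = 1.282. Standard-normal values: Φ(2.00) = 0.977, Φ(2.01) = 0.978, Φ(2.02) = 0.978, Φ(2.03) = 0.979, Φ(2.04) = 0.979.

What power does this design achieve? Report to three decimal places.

z_β = δ·√(n/(σ₁²+σ₂²)) − z_α
    = 0.8 · √(337/19.54) − 1.282
    = 0.8 · 4.15291 − 1.282
    = 3.3223 − 1.282 = 2.0403 → 2.04
Power = Φ(2.04) = 0.979.

Power ≈ 0.979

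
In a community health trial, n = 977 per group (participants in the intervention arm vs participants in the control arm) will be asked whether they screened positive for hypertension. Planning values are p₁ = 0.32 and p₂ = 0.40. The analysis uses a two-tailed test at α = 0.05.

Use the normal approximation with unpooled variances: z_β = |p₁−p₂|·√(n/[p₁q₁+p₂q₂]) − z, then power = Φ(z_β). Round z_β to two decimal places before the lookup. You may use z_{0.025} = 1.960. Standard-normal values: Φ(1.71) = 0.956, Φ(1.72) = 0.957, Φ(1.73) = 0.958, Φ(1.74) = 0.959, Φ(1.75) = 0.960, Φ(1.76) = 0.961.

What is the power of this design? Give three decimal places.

z_β = |p₁−p₂|·√(n/[p₁q₁+p₂q₂]) − z_{α/2}
    = 0.08 · √(977/0.4576) − 1.960
    = 0.08 · 46.2066 − 1.960
    = 3.6965 − 1.960 = 1.7365 → 1.74
Power = Φ(1.74) = 0.959.

Power ≈ 0.959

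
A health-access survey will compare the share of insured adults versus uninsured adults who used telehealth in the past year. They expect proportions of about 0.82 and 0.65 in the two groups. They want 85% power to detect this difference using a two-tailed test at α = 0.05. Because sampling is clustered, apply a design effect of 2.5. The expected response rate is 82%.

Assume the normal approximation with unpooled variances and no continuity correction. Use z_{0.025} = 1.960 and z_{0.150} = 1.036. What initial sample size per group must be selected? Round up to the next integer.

n = 356 per group

n = (z_{α/2} + z_β)² · [p₁(1−p₁) + p₂(1−p₂)] / (p₁ − p₂)²
  = (1.960 + 1.036)² · (0.82·0.18 + 0.65·0.35) / (0.17)²
  = (2.996)² · (0.1476 + 0.2275) / 0.0289
  = 8.9760 · 0.3751 / 0.0289
  = 116.50
Design effect: 2.5 × 116.50 = 291.25.
Adjust for 82% response: 291.25 / 0.82 = 355.19.
Round up → n = 356 per group.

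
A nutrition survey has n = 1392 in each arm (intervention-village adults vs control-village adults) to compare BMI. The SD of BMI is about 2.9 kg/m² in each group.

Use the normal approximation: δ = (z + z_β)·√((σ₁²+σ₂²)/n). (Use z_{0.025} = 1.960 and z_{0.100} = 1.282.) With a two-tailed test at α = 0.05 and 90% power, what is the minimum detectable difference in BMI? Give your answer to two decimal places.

δ = (z_{α/2} + z_β) · √((σ₁²+σ₂²)/n)
  = (1.960 + 1.282) · √(16.82/1392)
  = 3.242 · √0.01208
  = 3.242 · 0.1099
  = 0.3564

Minimum detectable difference ≈ 0.36 kg/m²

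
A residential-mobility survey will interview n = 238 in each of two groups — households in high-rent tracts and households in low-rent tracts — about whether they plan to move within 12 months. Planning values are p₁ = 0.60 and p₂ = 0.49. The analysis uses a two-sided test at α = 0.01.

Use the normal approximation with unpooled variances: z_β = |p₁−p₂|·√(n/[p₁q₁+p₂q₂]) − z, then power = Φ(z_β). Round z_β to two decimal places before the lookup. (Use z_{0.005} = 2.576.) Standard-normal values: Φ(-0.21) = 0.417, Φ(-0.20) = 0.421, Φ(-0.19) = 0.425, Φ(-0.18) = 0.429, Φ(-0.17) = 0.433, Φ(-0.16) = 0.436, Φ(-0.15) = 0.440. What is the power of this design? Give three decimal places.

Power ≈ 0.440

z_β = |p₁−p₂|·√(n/[p₁q₁+p₂q₂]) − z_{α/2}
    = 0.11 · √(238/0.4899) − 2.576
    = 0.11 · 22.0412 − 2.576
    = 2.4245 − 2.576 = -0.1515 → -0.15
Power = Φ(-0.15) = 0.440.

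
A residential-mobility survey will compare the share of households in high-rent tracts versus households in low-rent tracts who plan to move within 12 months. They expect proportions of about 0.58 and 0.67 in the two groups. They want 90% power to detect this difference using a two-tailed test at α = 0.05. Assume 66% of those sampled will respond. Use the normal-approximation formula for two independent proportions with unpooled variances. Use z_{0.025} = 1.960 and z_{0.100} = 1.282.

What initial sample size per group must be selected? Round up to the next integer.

n = (z_{α/2} + z_β)² · [p₁(1−p₁) + p₂(1−p₂)] / (p₁ − p₂)²
  = (1.960 + 1.282)² · (0.58·0.42 + 0.67·0.33) / (-0.09)²
  = (3.242)² · (0.2436 + 0.2211) / 0.0081
  = 10.5106 · 0.4647 / 0.0081
  = 602.99
Adjust for 66% response: 602.99 / 0.66 = 913.63.
Round up → n = 914 per group.

n = 914 per group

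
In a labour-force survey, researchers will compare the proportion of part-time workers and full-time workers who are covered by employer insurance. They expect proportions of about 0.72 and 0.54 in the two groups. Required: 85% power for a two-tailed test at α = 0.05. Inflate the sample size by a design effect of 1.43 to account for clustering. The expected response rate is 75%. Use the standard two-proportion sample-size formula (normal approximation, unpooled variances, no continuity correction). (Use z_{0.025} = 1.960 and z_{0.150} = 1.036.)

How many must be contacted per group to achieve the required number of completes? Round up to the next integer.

n = (z_{α/2} + z_β)² · [p₁(1−p₁) + p₂(1−p₂)] / (p₁ − p₂)²
  = (1.960 + 1.036)² · (0.72·0.28 + 0.54·0.46) / (0.18)²
  = (2.996)² · (0.2016 + 0.2484) / 0.0324
  = 8.9760 · 0.4500 / 0.0324
  = 124.67
Design effect: 1.43 × 124.67 = 178.27.
Adjust for 75% response: 178.27 / 0.75 = 237.70.
Round up → n = 238 per group.

n = 238 per group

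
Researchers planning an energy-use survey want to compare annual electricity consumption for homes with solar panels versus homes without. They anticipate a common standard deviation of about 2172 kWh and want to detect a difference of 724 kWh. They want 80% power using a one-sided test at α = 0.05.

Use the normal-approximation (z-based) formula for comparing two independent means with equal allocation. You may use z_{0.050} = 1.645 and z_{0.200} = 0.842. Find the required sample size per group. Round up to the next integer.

n = (z_α + z_β)² · (σ₁² + σ₂²) / δ²
  = (1.645 + 0.842)² · (2·2172² = 9435168) / 724²
  = 6.1852 · 9435168 / 524176
  = 111.33
Round up → n = 112 per group.

n = 112 per group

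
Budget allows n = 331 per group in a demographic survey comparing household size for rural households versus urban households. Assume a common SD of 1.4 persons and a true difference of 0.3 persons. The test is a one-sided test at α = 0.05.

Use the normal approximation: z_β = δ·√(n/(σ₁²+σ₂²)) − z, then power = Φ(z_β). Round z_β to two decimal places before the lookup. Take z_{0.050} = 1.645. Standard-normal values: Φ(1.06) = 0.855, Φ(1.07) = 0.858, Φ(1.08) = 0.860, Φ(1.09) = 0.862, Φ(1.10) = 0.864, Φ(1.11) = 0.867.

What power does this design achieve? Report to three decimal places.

z_β = δ·√(n/(σ₁²+σ₂²)) − z_α
    = 0.3 · √(331/3.92) − 1.645
    = 0.3 · 9.18906 − 1.645
    = 2.7567 − 1.645 = 1.1117 → 1.11
Power = Φ(1.11) = 0.867.

Power ≈ 0.867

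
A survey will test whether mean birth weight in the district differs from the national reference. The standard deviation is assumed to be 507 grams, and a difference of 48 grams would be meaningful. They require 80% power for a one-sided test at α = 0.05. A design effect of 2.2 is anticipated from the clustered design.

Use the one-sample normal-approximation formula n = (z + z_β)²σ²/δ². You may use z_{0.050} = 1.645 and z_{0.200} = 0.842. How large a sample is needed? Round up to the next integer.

n = 1519

n = (z_α + z_β)² · σ² / δ²
  = (1.645 + 0.842)² · 507² / 48²
  = 6.1852 · 257049 / 2304
  = 690.06
Design effect: 2.2 × 690.06 = 1518.13.
Round up → n = 1519.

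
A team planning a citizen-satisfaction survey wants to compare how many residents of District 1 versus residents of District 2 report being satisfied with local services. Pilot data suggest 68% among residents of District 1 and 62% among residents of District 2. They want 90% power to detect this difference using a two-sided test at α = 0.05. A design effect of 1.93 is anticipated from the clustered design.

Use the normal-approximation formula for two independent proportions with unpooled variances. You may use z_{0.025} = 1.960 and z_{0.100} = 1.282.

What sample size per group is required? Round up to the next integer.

n = (z_{α/2} + z_β)² · [p₁(1−p₁) + p₂(1−p₂)] / (p₁ − p₂)²
  = (1.960 + 1.282)² · (0.68·0.32 + 0.62·0.38) / (0.06)²
  = (3.242)² · (0.2176 + 0.2356) / 0.0036
  = 10.5106 · 0.4532 / 0.0036
  = 1323.16
Design effect: 1.93 × 1323.16 = 2553.71.
Round up → n = 2554 per group.

n = 2554 per group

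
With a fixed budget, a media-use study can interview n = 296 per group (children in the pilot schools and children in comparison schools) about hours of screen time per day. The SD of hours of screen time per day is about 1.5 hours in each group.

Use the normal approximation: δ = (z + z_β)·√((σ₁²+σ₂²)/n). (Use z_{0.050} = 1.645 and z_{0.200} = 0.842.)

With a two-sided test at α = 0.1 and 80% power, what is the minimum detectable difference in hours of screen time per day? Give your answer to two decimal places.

Minimum detectable difference ≈ 0.31 hours

δ = (z_{α/2} + z_β) · √((σ₁²+σ₂²)/n)
  = (1.645 + 0.842) · √(4.5/296)
  = 2.487 · √0.0152
  = 2.487 · 0.1233
  = 0.3066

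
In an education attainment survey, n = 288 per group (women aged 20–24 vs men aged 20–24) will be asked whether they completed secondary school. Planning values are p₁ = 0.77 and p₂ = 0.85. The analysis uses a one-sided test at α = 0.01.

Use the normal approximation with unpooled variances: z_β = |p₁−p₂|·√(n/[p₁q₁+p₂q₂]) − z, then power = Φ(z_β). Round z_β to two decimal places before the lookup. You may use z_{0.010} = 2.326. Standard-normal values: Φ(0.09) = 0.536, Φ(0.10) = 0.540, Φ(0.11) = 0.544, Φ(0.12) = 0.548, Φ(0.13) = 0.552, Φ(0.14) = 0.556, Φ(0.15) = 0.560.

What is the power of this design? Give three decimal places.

z_β = |p₁−p₂|·√(n/[p₁q₁+p₂q₂]) − z_α
    = 0.08 · √(288/0.3046) − 2.326
    = 0.08 · 30.7490 − 2.326
    = 2.4599 − 2.326 = 0.1339 → 0.13
Power = Φ(0.13) = 0.552.

Power ≈ 0.552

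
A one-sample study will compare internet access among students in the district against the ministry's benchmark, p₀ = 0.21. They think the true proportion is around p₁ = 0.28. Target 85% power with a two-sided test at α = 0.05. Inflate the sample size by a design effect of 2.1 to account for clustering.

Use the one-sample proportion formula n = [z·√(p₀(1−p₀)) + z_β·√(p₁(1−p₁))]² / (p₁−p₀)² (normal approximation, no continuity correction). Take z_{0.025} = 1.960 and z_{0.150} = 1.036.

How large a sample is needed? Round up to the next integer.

n = [z_{α/2}·√(p₀q₀) + z_β·√(p₁q₁)]² / (p₁ − p₀)²
  = [1.960·√(0.21·0.79) + 1.036·√(0.28·0.72)]² / (0.07)²
  = [1.960·0.4073 + 1.036·0.4490]² / 0.0049
  = [1.2635]² / 0.0049
  = 325.80
Design effect: 2.1 × 325.80 = 684.17.
Round up → n = 685.

n = 685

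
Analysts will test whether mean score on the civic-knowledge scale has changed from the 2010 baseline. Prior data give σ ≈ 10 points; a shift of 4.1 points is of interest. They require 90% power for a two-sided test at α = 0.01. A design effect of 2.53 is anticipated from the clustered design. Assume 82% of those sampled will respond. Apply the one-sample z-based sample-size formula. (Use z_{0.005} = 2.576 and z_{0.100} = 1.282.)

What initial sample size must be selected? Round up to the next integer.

n = (z_{α/2} + z_β)² · σ² / δ²
  = (2.576 + 1.282)² · 10² / 4.1²
  = 14.8842 · 100 / 16.81
  = 88.54
Design effect: 2.53 × 88.54 = 224.02.
Adjust for 82% response: 224.02 / 0.82 = 273.19.
Round up → n = 274.

n = 274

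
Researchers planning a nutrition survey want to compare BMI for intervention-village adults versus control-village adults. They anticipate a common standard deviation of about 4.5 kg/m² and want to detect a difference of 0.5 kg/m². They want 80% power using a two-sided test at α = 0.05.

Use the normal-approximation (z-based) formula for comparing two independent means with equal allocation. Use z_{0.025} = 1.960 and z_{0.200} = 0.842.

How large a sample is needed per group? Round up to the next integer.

n = 1272 per group

n = (z_{α/2} + z_β)² · (σ₁² + σ₂²) / δ²
  = (1.960 + 0.842)² · (2·4.5² = 40.5) / 0.5²
  = 7.8512 · 40.5 / 0.25
  = 1271.90
Round up → n = 1272 per group.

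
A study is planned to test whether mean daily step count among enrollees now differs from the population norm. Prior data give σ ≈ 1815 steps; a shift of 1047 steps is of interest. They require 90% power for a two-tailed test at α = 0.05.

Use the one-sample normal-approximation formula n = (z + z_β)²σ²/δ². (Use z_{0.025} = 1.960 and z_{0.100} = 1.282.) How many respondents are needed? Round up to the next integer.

n = (z_{α/2} + z_β)² · σ² / δ²
  = (1.960 + 1.282)² · 1815² / 1047²
  = 10.5106 · 3294225 / 1096209
  = 31.59
Round up → n = 32.

n = 32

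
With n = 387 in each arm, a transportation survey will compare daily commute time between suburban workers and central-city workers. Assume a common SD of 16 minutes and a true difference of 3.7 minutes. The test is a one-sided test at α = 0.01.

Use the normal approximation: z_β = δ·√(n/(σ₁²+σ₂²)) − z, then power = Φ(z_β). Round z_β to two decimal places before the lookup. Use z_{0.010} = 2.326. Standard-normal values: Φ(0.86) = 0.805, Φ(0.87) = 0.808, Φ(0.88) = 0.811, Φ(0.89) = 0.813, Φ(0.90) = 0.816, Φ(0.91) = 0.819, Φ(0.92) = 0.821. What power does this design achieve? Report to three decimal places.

z_β = δ·√(n/(σ₁²+σ₂²)) − z_α
    = 3.7 · √(387/512) − 2.326
    = 3.7 · 0.86940 − 2.326
    = 3.2168 − 2.326 = 0.8908 → 0.89
Power = Φ(0.89) = 0.813.

Power ≈ 0.813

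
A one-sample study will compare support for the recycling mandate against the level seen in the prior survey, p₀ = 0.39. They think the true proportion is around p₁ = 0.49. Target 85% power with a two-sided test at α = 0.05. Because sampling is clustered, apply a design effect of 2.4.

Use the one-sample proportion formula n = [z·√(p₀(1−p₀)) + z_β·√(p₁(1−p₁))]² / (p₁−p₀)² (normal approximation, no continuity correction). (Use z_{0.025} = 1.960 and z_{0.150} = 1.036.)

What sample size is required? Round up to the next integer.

n = 522

n = [z_{α/2}·√(p₀q₀) + z_β·√(p₁q₁)]² / (p₁ − p₀)²
  = [1.960·√(0.39·0.61) + 1.036·√(0.49·0.51)]² / (0.10)²
  = [1.960·0.4877 + 1.036·0.4999]² / 0.0100
  = [1.4739]² / 0.0100
  = 217.23
Design effect: 2.4 × 217.23 = 521.36.
Round up → n = 522.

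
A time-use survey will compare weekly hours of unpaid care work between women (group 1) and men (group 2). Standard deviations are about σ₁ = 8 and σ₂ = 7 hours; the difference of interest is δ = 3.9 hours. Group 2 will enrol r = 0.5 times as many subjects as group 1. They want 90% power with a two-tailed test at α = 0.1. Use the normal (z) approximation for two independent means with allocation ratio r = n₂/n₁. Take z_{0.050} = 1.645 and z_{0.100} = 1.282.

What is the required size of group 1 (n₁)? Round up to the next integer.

n₁ = 92

n₁ = (z_{α/2} + z_β)² · (σ₁² + σ₂²/r) / δ²
   = (1.645 + 1.282)² · (8² + 7²/0.5) / 3.9²
   = 8.5673 · (64 + 98) / 15.21
   = 8.5673 · 162 / 15.21
   = 91.25
Round up → n₁ = 92; n₂ = r·n₁ = 0.5 × 92 = 46.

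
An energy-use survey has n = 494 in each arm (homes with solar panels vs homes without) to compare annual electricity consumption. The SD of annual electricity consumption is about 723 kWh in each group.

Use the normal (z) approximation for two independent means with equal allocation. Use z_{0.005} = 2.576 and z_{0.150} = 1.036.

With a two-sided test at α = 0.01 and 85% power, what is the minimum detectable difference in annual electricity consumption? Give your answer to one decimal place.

δ = (z_{α/2} + z_β) · √((σ₁²+σ₂²)/n)
  = (2.576 + 1.036) · √(1045458/494)
  = 3.612 · √2116.3
  = 3.612 · 46.0034
  = 166.1642

Minimum detectable difference ≈ 166.2 kWh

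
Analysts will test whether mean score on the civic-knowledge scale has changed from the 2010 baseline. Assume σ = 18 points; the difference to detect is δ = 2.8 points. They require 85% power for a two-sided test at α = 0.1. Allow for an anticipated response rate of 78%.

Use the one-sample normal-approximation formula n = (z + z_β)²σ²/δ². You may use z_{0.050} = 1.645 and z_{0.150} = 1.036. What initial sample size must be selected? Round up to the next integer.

n = 381

n = (z_{α/2} + z_β)² · σ² / δ²
  = (1.645 + 1.036)² · 18² / 2.8²
  = 7.1878 · 324 / 7.84
  = 297.05
Adjust for 78% response: 297.05 / 0.78 = 380.83.
Round up → n = 381.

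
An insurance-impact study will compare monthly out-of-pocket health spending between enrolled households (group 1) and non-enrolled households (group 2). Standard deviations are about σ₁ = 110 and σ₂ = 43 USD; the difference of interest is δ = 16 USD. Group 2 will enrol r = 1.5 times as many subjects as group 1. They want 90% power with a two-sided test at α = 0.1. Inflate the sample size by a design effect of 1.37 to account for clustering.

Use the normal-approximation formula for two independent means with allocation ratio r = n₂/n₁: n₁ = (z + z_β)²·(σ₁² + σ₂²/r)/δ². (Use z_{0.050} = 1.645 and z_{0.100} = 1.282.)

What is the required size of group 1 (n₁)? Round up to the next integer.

n₁ = 612

n₁ = (z_{α/2} + z_β)² · (σ₁² + σ₂²/r) / δ²
   = (1.645 + 1.282)² · (110² + 43²/1.5) / 16²
   = 8.5673 · (12100 + 1232.7) / 256
   = 8.5673 · 13332.7 / 256
   = 446.19
Design effect: 1.37 × 446.19 = 611.28.
Round up → n₁ = 612; n₂ = r·n₁ = 1.5 × 612 = 918.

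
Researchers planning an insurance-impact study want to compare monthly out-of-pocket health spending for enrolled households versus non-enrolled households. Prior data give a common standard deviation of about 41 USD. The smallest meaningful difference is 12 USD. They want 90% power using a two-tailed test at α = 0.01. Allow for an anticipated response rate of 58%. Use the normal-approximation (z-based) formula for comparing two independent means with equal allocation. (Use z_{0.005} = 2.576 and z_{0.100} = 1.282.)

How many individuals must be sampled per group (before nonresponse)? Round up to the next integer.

n = 600 per group

n = (z_{α/2} + z_β)² · (σ₁² + σ₂²) / δ²
  = (2.576 + 1.282)² · (2·41² = 3362) / 12²
  = 14.8842 · 3362 / 144
  = 347.50
Adjust for 58% response: 347.50 / 0.58 = 599.14.
Round up → n = 600 per group.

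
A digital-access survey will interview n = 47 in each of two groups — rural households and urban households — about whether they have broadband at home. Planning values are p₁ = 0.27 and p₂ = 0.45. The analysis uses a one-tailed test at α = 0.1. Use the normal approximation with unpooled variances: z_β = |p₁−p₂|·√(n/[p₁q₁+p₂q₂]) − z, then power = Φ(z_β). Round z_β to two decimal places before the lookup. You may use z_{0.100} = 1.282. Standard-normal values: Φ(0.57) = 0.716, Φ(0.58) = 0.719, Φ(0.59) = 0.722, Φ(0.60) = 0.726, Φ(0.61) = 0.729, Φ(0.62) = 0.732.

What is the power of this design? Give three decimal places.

z_β = |p₁−p₂|·√(n/[p₁q₁+p₂q₂]) − z_α
    = 0.18 · √(47/0.4446) − 1.282
    = 0.18 · 10.2817 − 1.282
    = 1.8507 − 1.282 = 0.5687 → 0.57
Power = Φ(0.57) = 0.716.

Power ≈ 0.716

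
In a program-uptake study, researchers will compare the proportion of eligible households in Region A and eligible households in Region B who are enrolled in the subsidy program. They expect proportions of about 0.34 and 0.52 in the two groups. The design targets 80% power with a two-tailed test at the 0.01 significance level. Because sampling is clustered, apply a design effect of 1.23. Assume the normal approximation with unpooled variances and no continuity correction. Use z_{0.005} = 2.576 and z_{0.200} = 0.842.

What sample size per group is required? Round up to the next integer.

n = 211 per group

n = (z_{α/2} + z_β)² · [p₁(1−p₁) + p₂(1−p₂)] / (p₁ − p₂)²
  = (2.576 + 0.842)² · (0.34·0.66 + 0.52·0.48) / (-0.18)²
  = (3.418)² · (0.2244 + 0.2496) / 0.0324
  = 11.6827 · 0.4740 / 0.0324
  = 170.91
Design effect: 1.23 × 170.91 = 210.22.
Round up → n = 211 per group.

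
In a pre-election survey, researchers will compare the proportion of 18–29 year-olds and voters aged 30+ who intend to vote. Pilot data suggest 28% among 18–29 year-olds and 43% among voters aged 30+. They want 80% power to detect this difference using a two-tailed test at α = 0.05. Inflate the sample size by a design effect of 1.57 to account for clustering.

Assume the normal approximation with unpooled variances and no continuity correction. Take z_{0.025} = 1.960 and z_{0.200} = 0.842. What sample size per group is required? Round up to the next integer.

n = 245 per group

n = (z_{α/2} + z_β)² · [p₁(1−p₁) + p₂(1−p₂)] / (p₁ − p₂)²
  = (1.960 + 0.842)² · (0.28·0.72 + 0.43·0.57) / (-0.15)²
  = (2.802)² · (0.2016 + 0.2451) / 0.0225
  = 7.8512 · 0.4467 / 0.0225
  = 155.87
Design effect: 1.57 × 155.87 = 244.72.
Round up → n = 245 per group.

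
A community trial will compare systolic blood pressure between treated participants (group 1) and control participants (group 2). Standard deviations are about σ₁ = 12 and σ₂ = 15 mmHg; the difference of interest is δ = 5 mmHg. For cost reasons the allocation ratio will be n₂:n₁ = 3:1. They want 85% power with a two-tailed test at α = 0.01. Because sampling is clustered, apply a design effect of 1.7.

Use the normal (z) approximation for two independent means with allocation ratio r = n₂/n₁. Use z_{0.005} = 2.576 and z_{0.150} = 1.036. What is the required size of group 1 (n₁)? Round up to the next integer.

n₁ = (z_{α/2} + z_β)² · (σ₁² + σ₂²/r) / δ²
   = (2.576 + 1.036)² · (12² + 15²/3) / 5²
   = 13.0465 · (144 + 75) / 25
   = 13.0465 · 219 / 25
   = 114.29
Design effect: 1.7 × 114.29 = 194.29.
Round up → n₁ = 195; n₂ = r·n₁ = 3 × 195 = 585.

n₁ = 195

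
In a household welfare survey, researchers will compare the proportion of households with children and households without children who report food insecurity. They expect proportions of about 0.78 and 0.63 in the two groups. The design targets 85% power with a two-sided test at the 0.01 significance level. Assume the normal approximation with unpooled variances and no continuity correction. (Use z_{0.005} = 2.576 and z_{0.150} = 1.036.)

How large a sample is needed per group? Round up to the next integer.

n = 235 per group

n = (z_{α/2} + z_β)² · [p₁(1−p₁) + p₂(1−p₂)] / (p₁ − p₂)²
  = (2.576 + 1.036)² · (0.78·0.22 + 0.63·0.37) / (0.15)²
  = (3.612)² · (0.1716 + 0.2331) / 0.0225
  = 13.0465 · 0.4047 / 0.0225
  = 234.66
Round up → n = 235 per group.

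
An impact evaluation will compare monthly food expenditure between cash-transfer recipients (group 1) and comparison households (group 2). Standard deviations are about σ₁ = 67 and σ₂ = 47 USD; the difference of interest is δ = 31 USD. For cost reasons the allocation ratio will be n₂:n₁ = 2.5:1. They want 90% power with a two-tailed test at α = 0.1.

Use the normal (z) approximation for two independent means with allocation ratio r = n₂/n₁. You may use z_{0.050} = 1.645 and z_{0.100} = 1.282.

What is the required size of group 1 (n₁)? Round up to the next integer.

n₁ = 48

n₁ = (z_{α/2} + z_β)² · (σ₁² + σ₂²/r) / δ²
   = (1.645 + 1.282)² · (67² + 47²/2.5) / 31²
   = 8.5673 · (4489 + 883.6) / 961
   = 8.5673 · 5372.6 / 961
   = 47.90
Round up → n₁ = 48; n₂ = r·n₁ = 2.5 × 48 = 120.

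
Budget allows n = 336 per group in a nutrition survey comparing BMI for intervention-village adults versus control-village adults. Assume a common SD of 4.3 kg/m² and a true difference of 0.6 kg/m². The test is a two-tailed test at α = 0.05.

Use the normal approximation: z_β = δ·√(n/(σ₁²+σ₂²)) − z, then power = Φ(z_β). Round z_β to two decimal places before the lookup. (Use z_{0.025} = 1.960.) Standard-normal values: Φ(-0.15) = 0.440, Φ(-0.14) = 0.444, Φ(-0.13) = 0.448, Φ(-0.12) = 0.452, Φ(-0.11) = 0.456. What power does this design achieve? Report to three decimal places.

z_β = δ·√(n/(σ₁²+σ₂²)) − z_{α/2}
    = 0.6 · √(336/36.98) − 1.960
    = 0.6 · 3.01430 − 1.960
    = 1.8086 − 1.960 = -0.1514 → -0.15
Power = Φ(-0.15) = 0.440.

Power ≈ 0.440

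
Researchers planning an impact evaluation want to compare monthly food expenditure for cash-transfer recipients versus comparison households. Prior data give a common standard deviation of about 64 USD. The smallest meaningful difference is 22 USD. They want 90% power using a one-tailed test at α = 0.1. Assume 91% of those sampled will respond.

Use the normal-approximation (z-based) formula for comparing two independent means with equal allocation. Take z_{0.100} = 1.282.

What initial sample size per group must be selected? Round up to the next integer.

n = (z_α + z_β)² · (σ₁² + σ₂²) / δ²
  = (1.282 + 1.282)² · (2·64² = 8192) / 22²
  = 6.5741 · 8192 / 484
  = 111.27
Adjust for 91% response: 111.27 / 0.91 = 122.28.
Round up → n = 123 per group.

n = 123 per group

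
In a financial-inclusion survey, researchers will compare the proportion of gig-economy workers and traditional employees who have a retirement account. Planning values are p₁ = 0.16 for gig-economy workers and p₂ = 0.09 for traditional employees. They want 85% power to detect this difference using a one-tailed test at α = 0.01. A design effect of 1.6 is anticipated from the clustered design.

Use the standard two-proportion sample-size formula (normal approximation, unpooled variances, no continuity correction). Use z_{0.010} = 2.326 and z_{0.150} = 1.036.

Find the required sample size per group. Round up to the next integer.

n = (z_α + z_β)² · [p₁(1−p₁) + p₂(1−p₂)] / (p₁ − p₂)²
  = (2.326 + 1.036)² · (0.16·0.84 + 0.09·0.91) / (0.07)²
  = (3.362)² · (0.1344 + 0.0819) / 0.0049
  = 11.3030 · 0.2163 / 0.0049
  = 498.95
Design effect: 1.6 × 498.95 = 798.32.
Round up → n = 799 per group.

n = 799 per group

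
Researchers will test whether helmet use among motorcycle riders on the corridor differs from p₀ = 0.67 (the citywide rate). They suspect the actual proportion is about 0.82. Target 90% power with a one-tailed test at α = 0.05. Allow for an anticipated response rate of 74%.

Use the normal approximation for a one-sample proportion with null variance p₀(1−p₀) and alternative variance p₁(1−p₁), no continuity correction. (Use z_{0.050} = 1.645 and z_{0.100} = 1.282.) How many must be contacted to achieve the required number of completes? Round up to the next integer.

n = [z_α·√(p₀q₀) + z_β·√(p₁q₁)]² / (p₁ − p₀)²
  = [1.645·√(0.67·0.33) + 1.282·√(0.82·0.18)]² / (0.15)²
  = [1.645·0.4702 + 1.282·0.3842]² / 0.0225
  = [1.2660]² / 0.0225
  = 71.24
Adjust for 74% response: 71.24 / 0.74 = 96.27.
Round up → n = 97.

n = 97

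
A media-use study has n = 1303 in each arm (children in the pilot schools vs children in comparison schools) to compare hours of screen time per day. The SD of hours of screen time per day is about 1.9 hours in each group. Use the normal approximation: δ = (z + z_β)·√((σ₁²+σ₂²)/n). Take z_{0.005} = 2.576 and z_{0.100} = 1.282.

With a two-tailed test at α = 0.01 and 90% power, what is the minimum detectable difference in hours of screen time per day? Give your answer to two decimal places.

Minimum detectable difference ≈ 0.29 hours

δ = (z_{α/2} + z_β) · √((σ₁²+σ₂²)/n)
  = (2.576 + 1.282) · √(7.22/1303)
  = 3.858 · √0.00554
  = 3.858 · 0.0744
  = 0.2872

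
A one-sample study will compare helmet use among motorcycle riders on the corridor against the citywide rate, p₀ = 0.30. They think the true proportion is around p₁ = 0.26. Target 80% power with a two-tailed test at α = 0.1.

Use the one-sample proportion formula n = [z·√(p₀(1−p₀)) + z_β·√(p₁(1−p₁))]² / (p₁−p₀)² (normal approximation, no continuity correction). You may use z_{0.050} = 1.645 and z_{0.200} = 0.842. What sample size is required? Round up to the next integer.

n = [z_{α/2}·√(p₀q₀) + z_β·√(p₁q₁)]² / (p₁ − p₀)²
  = [1.645·√(0.30·0.70) + 0.842·√(0.26·0.74)]² / (-0.04)²
  = [1.645·0.4583 + 0.842·0.4386]² / 0.0016
  = [1.1232]² / 0.0016
  = 788.44
Round up → n = 789.

n = 789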